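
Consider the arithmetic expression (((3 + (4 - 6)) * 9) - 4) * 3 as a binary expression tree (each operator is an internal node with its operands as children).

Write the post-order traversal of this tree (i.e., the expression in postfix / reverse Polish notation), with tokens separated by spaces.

3 4 6 - + 9 * 4 - 3 *

Post-order on an expression tree gives postfix notation: for each operator, emit left operand, right operand, then the operator.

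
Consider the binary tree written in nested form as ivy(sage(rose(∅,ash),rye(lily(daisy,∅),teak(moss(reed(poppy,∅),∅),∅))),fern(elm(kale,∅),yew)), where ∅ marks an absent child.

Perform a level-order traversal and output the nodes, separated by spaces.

ivy sage fern rose rye elm yew ash lily teak kale daisy moss reed poppy

Level-order visits nodes level by level from the root, left to right within each level.
Level 0: ivy
Level 1: sage, fern
Level 2: rose, rye, elm, yew
Level 3: ash, lily, teak, kale
Level 4: daisy, moss
Level 5: reed
Level 6: poppy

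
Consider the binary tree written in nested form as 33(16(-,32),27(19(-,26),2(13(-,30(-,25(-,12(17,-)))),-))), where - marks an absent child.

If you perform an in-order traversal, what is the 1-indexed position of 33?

In-order visits the left subtree, then the node, then the right subtree.
At 33: go left to 16.
  At 16: no left child.
  Visit 16.
  At 16: go right to 32.
    32 is a leaf — visit 32.
Visit 33.
At 33: go right to 27.
  At 27: go left to 19.
    At 19: no left child.
    Visit 19.
    At 19: go right to 26.
      26 is a leaf — visit 26.
  Visit 27.
  At 27: go right to 2.
    At 2: go left to 13.
      At 13: no left child.
      Visit 13.
      At 13: go right to 30.
        At 30: no left child.
        Visit 30.
        At 30: go right to 25.
          At 25: no left child.
          Visit 25.
          At 25: go right to 12.
            At 12: go left to 17.
              17 is a leaf — visit 17.
            Visit 12.
            At 12: no right child.
    Visit 2.
    At 2: no right child.
Full in-order sequence: 16, 32, 33, 19, 26, 27, 13, 30, 25, 17, 12, 2.

3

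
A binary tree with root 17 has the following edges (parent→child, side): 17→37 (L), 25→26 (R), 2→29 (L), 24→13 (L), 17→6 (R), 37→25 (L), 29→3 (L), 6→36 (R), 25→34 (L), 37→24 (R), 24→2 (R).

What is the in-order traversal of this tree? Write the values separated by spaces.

In-order visits the left subtree, then the node, then the right subtree.
At 17: go left to 37.
  At 37: go left to 25.
    At 25: go left to 34.
      34 is a leaf — visit 34.
    Visit 25.
    At 25: go right to 26.
      26 is a leaf — visit 26.
  Visit 37.
  At 37: go right to 24.
    At 24: go left to 13.
      13 is a leaf — visit 13.
    Visit 24.
    At 24: go right to 2.
      At 2: go left to 29.
        At 29: go left to 3.
          3 is a leaf — visit 3.
        Visit 29.
        At 29: no right child.
      Visit 2.
      At 2: no right child.
Visit 17.
At 17: go right to 6.
  At 6: no left child.
  Visit 6.
  At 6: go right to 36.
    36 is a leaf — visit 36.

34 25 26 37 13 24 3 29 2 17 6 36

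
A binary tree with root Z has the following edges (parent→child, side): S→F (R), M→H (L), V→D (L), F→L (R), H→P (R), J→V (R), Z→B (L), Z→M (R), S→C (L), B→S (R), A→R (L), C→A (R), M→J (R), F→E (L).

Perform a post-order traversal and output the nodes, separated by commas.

R, A, C, E, L, F, S, B, P, H, D, V, J, M, Z

Post-order visits the left subtree, then the right subtree, then the node.
At Z: go left to B.
  At B: no left child.
  At B: go right to S.
    At S: go left to C.
      At C: no left child.
      At C: go right to A.
        At A: go left to R.
          R is a leaf — visit R.
        At A: no right child.
        Visit A.
      Visit C.
    At S: go right to F.
      At F: go left to E.
        E is a leaf — visit E.
      At F: go right to L.
        L is a leaf — visit L.
      Visit F.
    Visit S.
  Visit B.
At Z: go right to M.
  At M: go left to H.
    At H: no left child.
    At H: go right to P.
      P is a leaf — visit P.
    Visit H.
  At M: go right to J.
    At J: no left child.
    At J: go right to V.
      At V: go left to D.
        D is a leaf — visit D.
      At V: no right child.
      Visit V.
    Visit J.
  Visit M.
Visit Z.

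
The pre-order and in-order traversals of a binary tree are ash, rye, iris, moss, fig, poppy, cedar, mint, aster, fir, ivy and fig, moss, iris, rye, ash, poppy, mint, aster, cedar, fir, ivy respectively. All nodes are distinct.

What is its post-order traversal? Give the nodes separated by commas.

The first element of pre-order is the root; it splits in-order into left and right subtrees.
Root ash: left subtree has 4 nodes {fig, moss, iris, rye}, right has 6 {poppy, mint, aster, cedar, fir, ivy}.
  Root rye: left subtree has 3 nodes {fig, moss, iris}, right has 0 { }.
    Root iris: left subtree has 2 nodes {fig, moss}, right has 0 { }.
      Root moss: left subtree has 1 node {fig}, right has 0 { }.
  Root poppy: left subtree has 0 nodes { }, right has 5 {mint, aster, cedar, fir, ivy}.
    Root cedar: left subtree has 2 nodes {mint, aster}, right has 2 {fir, ivy}.
      Root mint: left subtree has 0 nodes { }, right has 1 {aster}.
      Root fir: left subtree has 0 nodes { }, right has 1 {ivy}.

fig, moss, iris, rye, aster, mint, ivy, fir, cedar, poppy, ash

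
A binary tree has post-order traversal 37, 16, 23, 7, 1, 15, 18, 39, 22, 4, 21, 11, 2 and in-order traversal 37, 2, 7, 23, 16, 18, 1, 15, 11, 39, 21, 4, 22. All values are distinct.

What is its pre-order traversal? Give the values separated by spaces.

2 37 11 18 7 23 16 15 1 21 39 4 22

The last element of post-order is the root; it splits in-order into left and right subtrees.
Root 2: left subtree has 1 node {37}, right has 11 {7, 23, 16, 18, 1, 15, 11, 39, 21, 4, 22}.
  Root 11: left subtree has 6 nodes {7, 23, 16, 18, 1, 15}, right has 4 {39, 21, 4, 22}.
    Root 18: left subtree has 3 nodes {7, 23, 16}, right has 2 {1, 15}.
      Root 7: left subtree has 0 nodes { }, right has 2 {23, 16}.
        Root 23: left subtree has 0 nodes { }, right has 1 {16}.
      Root 15: left subtree has 1 node {1}, right has 0 { }.
    Root 21: left subtree has 1 node {39}, right has 2 {4, 22}.
      Root 4: left subtree has 0 nodes { }, right has 1 {22}.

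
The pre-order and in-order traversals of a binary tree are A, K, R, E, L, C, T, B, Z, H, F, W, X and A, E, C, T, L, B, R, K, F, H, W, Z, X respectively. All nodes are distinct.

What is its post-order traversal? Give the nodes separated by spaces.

The first element of pre-order is the root; it splits in-order into left and right subtrees.
Root A: left subtree has 0 nodes { }, right has 12 {E, C, T, L, B, R, K, F, H, W, Z, X}.
  Root K: left subtree has 6 nodes {E, C, T, L, B, R}, right has 5 {F, H, W, Z, X}.
    Root R: left subtree has 5 nodes {E, C, T, L, B}, right has 0 { }.
      Root E: left subtree has 0 nodes { }, right has 4 {C, T, L, B}.
        Root L: left subtree has 2 nodes {C, T}, right has 1 {B}.
          Root C: left subtree has 0 nodes { }, right has 1 {T}.
    Root Z: left subtree has 3 nodes {F, H, W}, right has 1 {X}.
      Root H: left subtree has 1 node {F}, right has 1 {W}.

T C B L E R F W H X Z K A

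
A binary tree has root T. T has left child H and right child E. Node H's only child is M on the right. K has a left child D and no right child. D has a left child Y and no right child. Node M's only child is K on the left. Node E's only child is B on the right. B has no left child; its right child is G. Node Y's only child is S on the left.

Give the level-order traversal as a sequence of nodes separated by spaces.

Level-order visits nodes level by level from the root, left to right within each level.
Level 0: T
Level 1: H, E
Level 2: M, B
Level 3: K, G
Level 4: D
Level 5: Y
Level 6: S

T H E M B K G D Y S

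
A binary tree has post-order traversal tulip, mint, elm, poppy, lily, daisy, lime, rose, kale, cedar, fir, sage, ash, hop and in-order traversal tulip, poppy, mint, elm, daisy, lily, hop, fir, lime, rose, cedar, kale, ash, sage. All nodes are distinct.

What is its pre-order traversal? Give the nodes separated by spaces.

The last element of post-order is the root; it splits in-order into left and right subtrees.
Root hop: left subtree has 6 nodes {tulip, poppy, mint, elm, daisy, lily}, right has 7 {fir, lime, rose, cedar, kale, ash, sage}.
  Root daisy: left subtree has 4 nodes {tulip, poppy, mint, elm}, right has 1 {lily}.
    Root poppy: left subtree has 1 node {tulip}, right has 2 {mint, elm}.
      Root elm: left subtree has 1 node {mint}, right has 0 { }.
  Root ash: left subtree has 5 nodes {fir, lime, rose, cedar, kale}, right has 1 {sage}.
    Root fir: left subtree has 0 nodes { }, right has 4 {lime, rose, cedar, kale}.
      Root cedar: left subtree has 2 nodes {lime, rose}, right has 1 {kale}.
        Root rose: left subtree has 1 node {lime}, right has 0 { }.

hop daisy poppy tulip elm mint lily ash fir cedar rose lime kale sage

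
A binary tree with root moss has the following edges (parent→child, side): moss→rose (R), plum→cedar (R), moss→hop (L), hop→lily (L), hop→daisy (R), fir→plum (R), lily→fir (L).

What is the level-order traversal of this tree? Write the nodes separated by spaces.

moss hop rose lily daisy fir plum cedar

Level-order visits nodes level by level from the root, left to right within each level.
Level 0: moss
Level 1: hop, rose
Level 2: lily, daisy
Level 3: fir
Level 4: plum
Level 5: cedar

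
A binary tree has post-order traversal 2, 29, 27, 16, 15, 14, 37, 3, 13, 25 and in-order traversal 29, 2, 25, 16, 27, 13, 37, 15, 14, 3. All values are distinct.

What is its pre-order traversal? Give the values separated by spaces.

The last element of post-order is the root; it splits in-order into left and right subtrees.
Root 25: left subtree has 2 nodes {29, 2}, right has 7 {16, 27, 13, 37, 15, 14, 3}.
  Root 29: left subtree has 0 nodes { }, right has 1 {2}.
  Root 13: left subtree has 2 nodes {16, 27}, right has 4 {37, 15, 14, 3}.
    Root 16: left subtree has 0 nodes { }, right has 1 {27}.
    Root 3: left subtree has 3 nodes {37, 15, 14}, right has 0 { }.
      Root 37: left subtree has 0 nodes { }, right has 2 {15, 14}.
        Root 14: left subtree has 1 node {15}, right has 0 { }.

25 29 2 13 16 27 3 37 14 15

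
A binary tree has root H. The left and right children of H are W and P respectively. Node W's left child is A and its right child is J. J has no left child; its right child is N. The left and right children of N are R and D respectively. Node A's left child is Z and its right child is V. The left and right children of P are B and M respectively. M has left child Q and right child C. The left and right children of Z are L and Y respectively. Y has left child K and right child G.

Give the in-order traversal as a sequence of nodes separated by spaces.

L Z K Y G A V W J R N D H B P Q M C

In-order visits the left subtree, then the node, then the right subtree.
At H: go left to W.
  At W: go left to A.
    At A: go left to Z.
      At Z: go left to L.
        L is a leaf — visit L.
      Visit Z.
      At Z: go right to Y.
        At Y: go left to K.
          K is a leaf — visit K.
        Visit Y.
        At Y: go right to G.
          G is a leaf — visit G.
    Visit A.
    At A: go right to V.
      V is a leaf — visit V.
  Visit W.
  At W: go right to J.
    At J: no left child.
    Visit J.
    At J: go right to N.
      At N: go left to R.
        R is a leaf — visit R.
      Visit N.
      At N: go right to D.
        D is a leaf — visit D.
Visit H.
At H: go right to P.
  At P: go left to B.
    B is a leaf — visit B.
  Visit P.
  At P: go right to M.
    At M: go left to Q.
      Q is a leaf — visit Q.
    Visit M.
    At M: go right to C.
      C is a leaf — visit C.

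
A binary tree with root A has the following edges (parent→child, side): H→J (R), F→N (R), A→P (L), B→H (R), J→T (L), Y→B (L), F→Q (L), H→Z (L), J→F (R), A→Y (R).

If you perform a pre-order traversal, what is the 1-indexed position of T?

8

Pre-order visits the node, then its left subtree, then its right subtree.
Visit A.
At A: go left to P.
  P is a leaf — visit P.
At A: go right to Y.
  Visit Y.
  At Y: go left to B.
    Visit B.
    At B: no left child.
    At B: go right to H.
      Visit H.
      At H: go left to Z.
        Z is a leaf — visit Z.
      At H: go right to J.
        Visit J.
        At J: go left to T.
          T is a leaf — visit T.
        At J: go right to F.
          Visit F.
          At F: go left to Q.
            Q is a leaf — visit Q.
          At F: go right to N.
            N is a leaf — visit N.
  At Y: no right child.
Full pre-order sequence: A, P, Y, B, H, Z, J, T, F, Q, N.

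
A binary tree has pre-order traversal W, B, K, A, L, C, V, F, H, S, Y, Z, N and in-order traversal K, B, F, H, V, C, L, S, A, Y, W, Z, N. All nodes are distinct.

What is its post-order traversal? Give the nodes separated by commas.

The first element of pre-order is the root; it splits in-order into left and right subtrees.
Root W: left subtree has 10 nodes {K, B, F, H, V, C, L, S, A, Y}, right has 2 {Z, N}.
  Root B: left subtree has 1 node {K}, right has 8 {F, H, V, C, L, S, A, Y}.
    Root A: left subtree has 6 nodes {F, H, V, C, L, S}, right has 1 {Y}.
      Root L: left subtree has 4 nodes {F, H, V, C}, right has 1 {S}.
        Root C: left subtree has 3 nodes {F, H, V}, right has 0 { }.
          Root V: left subtree has 2 nodes {F, H}, right has 0 { }.
            Root F: left subtree has 0 nodes { }, right has 1 {H}.
  Root Z: left subtree has 0 nodes { }, right has 1 {N}.

K, H, F, V, C, S, L, Y, A, B, N, Z, W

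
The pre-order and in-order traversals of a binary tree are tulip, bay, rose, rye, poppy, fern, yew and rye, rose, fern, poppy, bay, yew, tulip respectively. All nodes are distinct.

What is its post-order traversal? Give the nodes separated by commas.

The first element of pre-order is the root; it splits in-order into left and right subtrees.
Root tulip: left subtree has 6 nodes {rye, rose, fern, poppy, bay, yew}, right has 0 { }.
  Root bay: left subtree has 4 nodes {rye, rose, fern, poppy}, right has 1 {yew}.
    Root rose: left subtree has 1 node {rye}, right has 2 {fern, poppy}.
      Root poppy: left subtree has 1 node {fern}, right has 0 { }.

rye, fern, poppy, rose, yew, bay, tulip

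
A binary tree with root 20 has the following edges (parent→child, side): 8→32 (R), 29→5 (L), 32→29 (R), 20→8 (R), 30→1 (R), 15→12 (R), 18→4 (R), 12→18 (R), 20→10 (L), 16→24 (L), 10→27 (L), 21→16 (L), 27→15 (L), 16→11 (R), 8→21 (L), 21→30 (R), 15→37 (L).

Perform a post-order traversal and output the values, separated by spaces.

37 4 18 12 15 27 10 24 11 16 1 30 21 5 29 32 8 20

Post-order visits the left subtree, then the right subtree, then the node.
At 20: go left to 10.
  At 10: go left to 27.
    At 27: go left to 15.
      At 15: go left to 37.
        37 is a leaf — visit 37.
      At 15: go right to 12.
        At 12: no left child.
        At 12: go right to 18.
          At 18: no left child.
          At 18: go right to 4.
            4 is a leaf — visit 4.
          Visit 18.
        Visit 12.
      Visit 15.
    At 27: no right child.
    Visit 27.
  At 10: no right child.
  Visit 10.
At 20: go right to 8.
  At 8: go left to 21.
    At 21: go left to 16.
      At 16: go left to 24.
        24 is a leaf — visit 24.
      At 16: go right to 11.
        11 is a leaf — visit 11.
      Visit 16.
    At 21: go right to 30.
      At 30: no left child.
      At 30: go right to 1.
        1 is a leaf — visit 1.
      Visit 30.
    Visit 21.
  At 8: go right to 32.
    At 32: no left child.
    At 32: go right to 29.
      At 29: go left to 5.
        5 is a leaf — visit 5.
      At 29: no right child.
      Visit 29.
    Visit 32.
  Visit 8.
Visit 20.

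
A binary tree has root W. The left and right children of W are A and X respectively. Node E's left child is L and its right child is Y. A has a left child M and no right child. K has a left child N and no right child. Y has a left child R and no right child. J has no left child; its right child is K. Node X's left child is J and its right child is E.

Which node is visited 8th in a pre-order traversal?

E

Pre-order visits the node, then its left subtree, then its right subtree.
Visit W.
At W: go left to A.
  Visit A.
  At A: go left to M.
    M is a leaf — visit M.
  At A: no right child.
At W: go right to X.
  Visit X.
  At X: go left to J.
    Visit J.
    At J: no left child.
    At J: go right to K.
      Visit K.
      At K: go left to N.
        N is a leaf — visit N.
      At K: no right child.
  At X: go right to E.
    Visit E.
    At E: go left to L.
      L is a leaf — visit L.
    At E: go right to Y.
      Visit Y.
      At Y: go left to R.
        R is a leaf — visit R.
      At Y: no right child.
Full pre-order sequence: W, A, M, X, J, K, N, E, L, Y, R.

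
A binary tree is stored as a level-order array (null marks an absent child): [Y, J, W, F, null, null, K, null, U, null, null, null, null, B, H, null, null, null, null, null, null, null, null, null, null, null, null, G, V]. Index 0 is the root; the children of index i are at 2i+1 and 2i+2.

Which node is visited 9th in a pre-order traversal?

V

Pre-order visits the node, then its left subtree, then its right subtree.
Visit Y.
At Y: go left to J.
  Visit J.
  At J: go left to F.
    Visit F.
    At F: no left child.
    At F: go right to U.
      U is a leaf — visit U.
  At J: no right child.
At Y: go right to W.
  Visit W.
  At W: no left child.
  At W: go right to K.
    Visit K.
    At K: go left to B.
      Visit B.
      At B: go left to G.
        G is a leaf — visit G.
      At B: go right to V.
        V is a leaf — visit V.
    At K: go right to H.
      H is a leaf — visit H.
Full pre-order sequence: Y, J, F, U, W, K, B, G, V, H.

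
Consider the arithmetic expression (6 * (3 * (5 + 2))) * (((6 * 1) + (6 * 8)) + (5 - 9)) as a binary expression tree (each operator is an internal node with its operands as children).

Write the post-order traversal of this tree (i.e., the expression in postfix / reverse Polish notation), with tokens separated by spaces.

Post-order on an expression tree gives postfix notation: for each operator, emit left operand, right operand, then the operator.

6 3 5 2 + * * 6 1 * 6 8 * + 5 9 - + *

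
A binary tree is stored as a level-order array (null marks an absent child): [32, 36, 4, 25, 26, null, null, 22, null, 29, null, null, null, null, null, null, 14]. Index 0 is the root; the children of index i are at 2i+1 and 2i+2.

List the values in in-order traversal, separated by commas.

In-order visits the left subtree, then the node, then the right subtree.
At 32: go left to 36.
  At 36: go left to 25.
    At 25: go left to 22.
      At 22: no left child.
      Visit 22.
      At 22: go right to 14.
        14 is a leaf — visit 14.
    Visit 25.
    At 25: no right child.
  Visit 36.
  At 36: go right to 26.
    At 26: go left to 29.
      29 is a leaf — visit 29.
    Visit 26.
    At 26: no right child.
Visit 32.
At 32: go right to 4.
  4 is a leaf — visit 4.

22, 14, 25, 36, 29, 26, 32, 4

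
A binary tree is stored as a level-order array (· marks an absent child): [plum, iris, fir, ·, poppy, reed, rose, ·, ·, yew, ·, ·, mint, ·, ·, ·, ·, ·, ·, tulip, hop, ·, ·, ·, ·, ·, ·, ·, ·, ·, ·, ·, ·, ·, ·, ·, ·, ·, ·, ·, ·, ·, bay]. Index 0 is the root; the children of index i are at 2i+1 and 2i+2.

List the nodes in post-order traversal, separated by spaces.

Post-order visits the left subtree, then the right subtree, then the node.
At plum: go left to iris.
  At iris: no left child.
  At iris: go right to poppy.
    At poppy: go left to yew.
      At yew: go left to tulip.
        tulip is a leaf — visit tulip.
      At yew: go right to hop.
        At hop: no left child.
        At hop: go right to bay.
          bay is a leaf — visit bay.
        Visit hop.
      Visit yew.
    At poppy: no right child.
    Visit poppy.
  Visit iris.
At plum: go right to fir.
  At fir: go left to reed.
    At reed: no left child.
    At reed: go right to mint.
      mint is a leaf — visit mint.
    Visit reed.
  At fir: go right to rose.
    rose is a leaf — visit rose.
  Visit fir.
Visit plum.

tulip bay hop yew poppy iris mint reed rose fir plum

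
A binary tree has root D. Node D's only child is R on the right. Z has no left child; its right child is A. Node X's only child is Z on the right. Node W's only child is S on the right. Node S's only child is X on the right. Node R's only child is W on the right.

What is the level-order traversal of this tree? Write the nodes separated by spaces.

D R W S X Z A

Level-order visits nodes level by level from the root, left to right within each level.
Level 0: D
Level 1: R
Level 2: W
Level 3: S
Level 4: X
Level 5: Z
Level 6: A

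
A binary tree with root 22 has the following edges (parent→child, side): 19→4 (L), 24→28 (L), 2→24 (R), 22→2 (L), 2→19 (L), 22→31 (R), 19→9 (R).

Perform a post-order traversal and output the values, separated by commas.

Post-order visits the left subtree, then the right subtree, then the node.
At 22: go left to 2.
  At 2: go left to 19.
    At 19: go left to 4.
      4 is a leaf — visit 4.
    At 19: go right to 9.
      9 is a leaf — visit 9.
    Visit 19.
  At 2: go right to 24.
    At 24: go left to 28.
      28 is a leaf — visit 28.
    At 24: no right child.
    Visit 24.
  Visit 2.
At 22: go right to 31.
  31 is a leaf — visit 31.
Visit 22.

4, 9, 19, 28, 24, 2, 31, 22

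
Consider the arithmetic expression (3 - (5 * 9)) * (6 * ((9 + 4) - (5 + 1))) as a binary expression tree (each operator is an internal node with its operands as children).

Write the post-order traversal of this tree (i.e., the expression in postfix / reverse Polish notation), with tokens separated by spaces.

Post-order on an expression tree gives postfix notation: for each operator, emit left operand, right operand, then the operator.

3 5 9 * - 6 9 4 + 5 1 + - * *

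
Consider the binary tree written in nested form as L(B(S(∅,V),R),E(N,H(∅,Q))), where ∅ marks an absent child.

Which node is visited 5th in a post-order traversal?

N

Post-order visits the left subtree, then the right subtree, then the node.
At L: go left to B.
  At B: go left to S.
    At S: no left child.
    At S: go right to V.
      V is a leaf — visit V.
    Visit S.
  At B: go right to R.
    R is a leaf — visit R.
  Visit B.
At L: go right to E.
  At E: go left to N.
    N is a leaf — visit N.
  At E: go right to H.
    At H: no left child.
    At H: go right to Q.
      Q is a leaf — visit Q.
    Visit H.
  Visit E.
Visit L.
Full post-order sequence: V, S, R, B, N, Q, H, E, L.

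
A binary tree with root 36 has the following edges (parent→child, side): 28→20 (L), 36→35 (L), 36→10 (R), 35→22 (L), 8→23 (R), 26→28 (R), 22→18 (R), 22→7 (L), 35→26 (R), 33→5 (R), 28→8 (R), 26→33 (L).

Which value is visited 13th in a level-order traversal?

Level-order visits nodes level by level from the root, left to right within each level.
Level 0: 36
Level 1: 35, 10
Level 2: 22, 26
Level 3: 7, 18, 33, 28
Level 4: 5, 20, 8
Level 5: 23
Full level-order sequence: 36, 35, 10, 22, 26, 7, 18, 33, 28, 5, 20, 8, 23.

23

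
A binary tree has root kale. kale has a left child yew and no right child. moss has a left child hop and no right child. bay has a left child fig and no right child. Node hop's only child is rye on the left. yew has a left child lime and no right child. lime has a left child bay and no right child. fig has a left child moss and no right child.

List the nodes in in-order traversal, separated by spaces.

In-order visits the left subtree, then the node, then the right subtree.
At kale: go left to yew.
  At yew: go left to lime.
    At lime: go left to bay.
      At bay: go left to fig.
        At fig: go left to moss.
          At moss: go left to hop.
            At hop: go left to rye.
              rye is a leaf — visit rye.
            Visit hop.
            At hop: no right child.
          Visit moss.
          At moss: no right child.
        Visit fig.
        At fig: no right child.
      Visit bay.
      At bay: no right child.
    Visit lime.
    At lime: no right child.
  Visit yew.
  At yew: no right child.
Visit kale.
At kale: no right child.

rye hop moss fig bay lime yew kale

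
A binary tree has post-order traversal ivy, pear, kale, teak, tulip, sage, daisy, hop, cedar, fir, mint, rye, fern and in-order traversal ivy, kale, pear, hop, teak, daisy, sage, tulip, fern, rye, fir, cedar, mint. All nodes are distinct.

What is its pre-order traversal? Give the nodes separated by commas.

The last element of post-order is the root; it splits in-order into left and right subtrees.
Root fern: left subtree has 8 nodes {ivy, kale, pear, hop, teak, daisy, sage, tulip}, right has 4 {rye, fir, cedar, mint}.
  Root hop: left subtree has 3 nodes {ivy, kale, pear}, right has 4 {teak, daisy, sage, tulip}.
    Root kale: left subtree has 1 node {ivy}, right has 1 {pear}.
    Root daisy: left subtree has 1 node {teak}, right has 2 {sage, tulip}.
      Root sage: left subtree has 0 nodes { }, right has 1 {tulip}.
  Root rye: left subtree has 0 nodes { }, right has 3 {fir, cedar, mint}.
    Root mint: left subtree has 2 nodes {fir, cedar}, right has 0 { }.
      Root fir: left subtree has 0 nodes { }, right has 1 {cedar}.

fern, hop, kale, ivy, pear, daisy, teak, sage, tulip, rye, mint, fir, cedar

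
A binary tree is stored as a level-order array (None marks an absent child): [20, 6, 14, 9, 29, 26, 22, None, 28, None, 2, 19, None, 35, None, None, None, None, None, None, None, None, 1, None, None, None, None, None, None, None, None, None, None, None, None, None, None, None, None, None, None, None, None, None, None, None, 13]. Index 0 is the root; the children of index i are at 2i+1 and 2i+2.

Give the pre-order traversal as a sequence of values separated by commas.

Pre-order visits the node, then its left subtree, then its right subtree.
Visit 20.
At 20: go left to 6.
  Visit 6.
  At 6: go left to 9.
    Visit 9.
    At 9: no left child.
    At 9: go right to 28.
      28 is a leaf — visit 28.
  At 6: go right to 29.
    Visit 29.
    At 29: no left child.
    At 29: go right to 2.
      Visit 2.
      At 2: no left child.
      At 2: go right to 1.
        Visit 1.
        At 1: no left child.
        At 1: go right to 13.
          13 is a leaf — visit 13.
At 20: go right to 14.
  Visit 14.
  At 14: go left to 26.
    Visit 26.
    At 26: go left to 19.
      19 is a leaf — visit 19.
    At 26: no right child.
  At 14: go right to 22.
    Visit 22.
    At 22: go left to 35.
      35 is a leaf — visit 35.
    At 22: no right child.

20, 6, 9, 28, 29, 2, 1, 13, 14, 26, 19, 22, 35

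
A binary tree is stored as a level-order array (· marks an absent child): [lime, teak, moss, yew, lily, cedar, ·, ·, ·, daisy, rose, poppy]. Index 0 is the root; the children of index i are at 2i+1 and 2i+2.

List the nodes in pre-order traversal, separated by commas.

Pre-order visits the node, then its left subtree, then its right subtree.
Visit lime.
At lime: go left to teak.
  Visit teak.
  At teak: go left to yew.
    yew is a leaf — visit yew.
  At teak: go right to lily.
    Visit lily.
    At lily: go left to daisy.
      daisy is a leaf — visit daisy.
    At lily: go right to rose.
      rose is a leaf — visit rose.
At lime: go right to moss.
  Visit moss.
  At moss: go left to cedar.
    Visit cedar.
    At cedar: go left to poppy.
      poppy is a leaf — visit poppy.
    At cedar: no right child.
  At moss: no right child.

lime, teak, yew, lily, daisy, rose, moss, cedar, poppy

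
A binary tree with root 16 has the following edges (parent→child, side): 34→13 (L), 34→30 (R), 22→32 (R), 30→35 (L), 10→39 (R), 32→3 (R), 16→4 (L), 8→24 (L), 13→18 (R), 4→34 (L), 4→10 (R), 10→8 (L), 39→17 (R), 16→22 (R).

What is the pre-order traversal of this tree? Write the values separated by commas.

16, 4, 34, 13, 18, 30, 35, 10, 8, 24, 39, 17, 22, 32, 3

Pre-order visits the node, then its left subtree, then its right subtree.
Visit 16.
At 16: go left to 4.
  Visit 4.
  At 4: go left to 34.
    Visit 34.
    At 34: go left to 13.
      Visit 13.
      At 13: no left child.
      At 13: go right to 18.
        18 is a leaf — visit 18.
    At 34: go right to 30.
      Visit 30.
      At 30: go left to 35.
        35 is a leaf — visit 35.
      At 30: no right child.
  At 4: go right to 10.
    Visit 10.
    At 10: go left to 8.
      Visit 8.
      At 8: go left to 24.
        24 is a leaf — visit 24.
      At 8: no right child.
    At 10: go right to 39.
      Visit 39.
      At 39: no left child.
      At 39: go right to 17.
        17 is a leaf — visit 17.
At 16: go right to 22.
  Visit 22.
  At 22: no left child.
  At 22: go right to 32.
    Visit 32.
    At 32: no left child.
    At 32: go right to 3.
      3 is a leaf — visit 3.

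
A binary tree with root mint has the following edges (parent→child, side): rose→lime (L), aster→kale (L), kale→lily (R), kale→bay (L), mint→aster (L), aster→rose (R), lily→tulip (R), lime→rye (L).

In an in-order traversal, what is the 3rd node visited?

In-order visits the left subtree, then the node, then the right subtree.
At mint: go left to aster.
  At aster: go left to kale.
    At kale: go left to bay.
      bay is a leaf — visit bay.
    Visit kale.
    At kale: go right to lily.
      At lily: no left child.
      Visit lily.
      At lily: go right to tulip.
        tulip is a leaf — visit tulip.
  Visit aster.
  At aster: go right to rose.
    At rose: go left to lime.
      At lime: go left to rye.
        rye is a leaf — visit rye.
      Visit lime.
      At lime: no right child.
    Visit rose.
    At rose: no right child.
Visit mint.
At mint: no right child.
Full in-order sequence: bay, kale, lily, tulip, aster, rye, lime, rose, mint.

lily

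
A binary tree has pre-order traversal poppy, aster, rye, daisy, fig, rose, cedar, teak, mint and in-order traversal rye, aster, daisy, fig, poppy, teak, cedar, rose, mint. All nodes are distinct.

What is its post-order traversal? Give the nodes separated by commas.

The first element of pre-order is the root; it splits in-order into left and right subtrees.
Root poppy: left subtree has 4 nodes {rye, aster, daisy, fig}, right has 4 {teak, cedar, rose, mint}.
  Root aster: left subtree has 1 node {rye}, right has 2 {daisy, fig}.
    Root daisy: left subtree has 0 nodes { }, right has 1 {fig}.
  Root rose: left subtree has 2 nodes {teak, cedar}, right has 1 {mint}.
    Root cedar: left subtree has 1 node {teak}, right has 0 { }.

rye, fig, daisy, aster, teak, cedar, mint, rose, poppy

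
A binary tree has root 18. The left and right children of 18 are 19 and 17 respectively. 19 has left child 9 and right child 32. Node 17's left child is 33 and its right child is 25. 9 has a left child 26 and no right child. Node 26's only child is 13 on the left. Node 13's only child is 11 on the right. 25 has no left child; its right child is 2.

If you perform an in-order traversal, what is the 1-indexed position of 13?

1

In-order visits the left subtree, then the node, then the right subtree.
At 18: go left to 19.
  At 19: go left to 9.
    At 9: go left to 26.
      At 26: go left to 13.
        At 13: no left child.
        Visit 13.
        At 13: go right to 11.
          11 is a leaf — visit 11.
      Visit 26.
      At 26: no right child.
    Visit 9.
    At 9: no right child.
  Visit 19.
  At 19: go right to 32.
    32 is a leaf — visit 32.
Visit 18.
At 18: go right to 17.
  At 17: go left to 33.
    33 is a leaf — visit 33.
  Visit 17.
  At 17: go right to 25.
    At 25: no left child.
    Visit 25.
    At 25: go right to 2.
      2 is a leaf — visit 2.
Full in-order sequence: 13, 11, 26, 9, 19, 32, 18, 33, 17, 25, 2.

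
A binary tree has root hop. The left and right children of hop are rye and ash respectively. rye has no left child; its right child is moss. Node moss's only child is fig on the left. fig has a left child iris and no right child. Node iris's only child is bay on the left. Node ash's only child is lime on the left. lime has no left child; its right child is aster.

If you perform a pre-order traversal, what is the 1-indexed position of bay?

Pre-order visits the node, then its left subtree, then its right subtree.
Visit hop.
At hop: go left to rye.
  Visit rye.
  At rye: no left child.
  At rye: go right to moss.
    Visit moss.
    At moss: go left to fig.
      Visit fig.
      At fig: go left to iris.
        Visit iris.
        At iris: go left to bay.
          bay is a leaf — visit bay.
        At iris: no right child.
      At fig: no right child.
    At moss: no right child.
At hop: go right to ash.
  Visit ash.
  At ash: go left to lime.
    Visit lime.
    At lime: no left child.
    At lime: go right to aster.
      aster is a leaf — visit aster.
  At ash: no right child.
Full pre-order sequence: hop, rye, moss, fig, iris, bay, ash, lime, aster.

6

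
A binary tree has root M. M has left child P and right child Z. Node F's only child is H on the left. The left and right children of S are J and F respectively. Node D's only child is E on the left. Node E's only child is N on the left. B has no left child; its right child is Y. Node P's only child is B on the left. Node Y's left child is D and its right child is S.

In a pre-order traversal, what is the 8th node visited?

Pre-order visits the node, then its left subtree, then its right subtree.
Visit M.
At M: go left to P.
  Visit P.
  At P: go left to B.
    Visit B.
    At B: no left child.
    At B: go right to Y.
      Visit Y.
      At Y: go left to D.
        Visit D.
        At D: go left to E.
          Visit E.
          At E: go left to N.
            N is a leaf — visit N.
          At E: no right child.
        At D: no right child.
      At Y: go right to S.
        Visit S.
        At S: go left to J.
          J is a leaf — visit J.
        At S: go right to F.
          Visit F.
          At F: go left to H.
            H is a leaf — visit H.
          At F: no right child.
  At P: no right child.
At M: go right to Z.
  Z is a leaf — visit Z.
Full pre-order sequence: M, P, B, Y, D, E, N, S, J, F, H, Z.

S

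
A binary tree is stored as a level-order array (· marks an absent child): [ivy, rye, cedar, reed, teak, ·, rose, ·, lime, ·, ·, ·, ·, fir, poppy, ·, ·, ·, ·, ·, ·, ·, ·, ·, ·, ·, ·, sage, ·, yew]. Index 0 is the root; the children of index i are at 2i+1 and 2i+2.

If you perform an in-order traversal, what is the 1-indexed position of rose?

9

In-order visits the left subtree, then the node, then the right subtree.
At ivy: go left to rye.
  At rye: go left to reed.
    At reed: no left child.
    Visit reed.
    At reed: go right to lime.
      lime is a leaf — visit lime.
  Visit rye.
  At rye: go right to teak.
    teak is a leaf — visit teak.
Visit ivy.
At ivy: go right to cedar.
  At cedar: no left child.
  Visit cedar.
  At cedar: go right to rose.
    At rose: go left to fir.
      At fir: go left to sage.
        sage is a leaf — visit sage.
      Visit fir.
      At fir: no right child.
    Visit rose.
    At rose: go right to poppy.
      At poppy: go left to yew.
        yew is a leaf — visit yew.
      Visit poppy.
      At poppy: no right child.
Full in-order sequence: reed, lime, rye, teak, ivy, cedar, sage, fir, rose, yew, poppy.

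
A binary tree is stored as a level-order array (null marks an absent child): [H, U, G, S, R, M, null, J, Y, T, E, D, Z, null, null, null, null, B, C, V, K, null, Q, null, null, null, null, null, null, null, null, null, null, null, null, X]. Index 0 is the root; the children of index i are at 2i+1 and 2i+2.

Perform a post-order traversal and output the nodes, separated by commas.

J, X, B, C, Y, S, V, K, T, Q, E, R, U, D, Z, M, G, H

Post-order visits the left subtree, then the right subtree, then the node.
At H: go left to U.
  At U: go left to S.
    At S: go left to J.
      J is a leaf — visit J.
    At S: go right to Y.
      At Y: go left to B.
        At B: go left to X.
          X is a leaf — visit X.
        At B: no right child.
        Visit B.
      At Y: go right to C.
        C is a leaf — visit C.
      Visit Y.
    Visit S.
  At U: go right to R.
    At R: go left to T.
      At T: go left to V.
        V is a leaf — visit V.
      At T: go right to K.
        K is a leaf — visit K.
      Visit T.
    At R: go right to E.
      At E: no left child.
      At E: go right to Q.
        Q is a leaf — visit Q.
      Visit E.
    Visit R.
  Visit U.
At H: go right to G.
  At G: go left to M.
    At M: go left to D.
      D is a leaf — visit D.
    At M: go right to Z.
      Z is a leaf — visit Z.
    Visit M.
  At G: no right child.
  Visit G.
Visit H.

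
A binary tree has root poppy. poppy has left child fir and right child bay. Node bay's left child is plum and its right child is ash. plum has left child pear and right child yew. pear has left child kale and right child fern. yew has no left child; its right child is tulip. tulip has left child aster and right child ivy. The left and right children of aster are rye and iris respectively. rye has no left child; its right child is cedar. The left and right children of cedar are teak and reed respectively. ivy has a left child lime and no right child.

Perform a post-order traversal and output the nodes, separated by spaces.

Post-order visits the left subtree, then the right subtree, then the node.
At poppy: go left to fir.
  fir is a leaf — visit fir.
At poppy: go right to bay.
  At bay: go left to plum.
    At plum: go left to pear.
      At pear: go left to kale.
        kale is a leaf — visit kale.
      At pear: go right to fern.
        fern is a leaf — visit fern.
      Visit pear.
    At plum: go right to yew.
      At yew: no left child.
      At yew: go right to tulip.
        At tulip: go left to aster.
          At aster: go left to rye.
            At rye: no left child.
            At rye: go right to cedar.
              At cedar: go left to teak.
                teak is a leaf — visit teak.
              At cedar: go right to reed.
                reed is a leaf — visit reed.
              Visit cedar.
            Visit rye.
          At aster: go right to iris.
            iris is a leaf — visit iris.
          Visit aster.
        At tulip: go right to ivy.
          At ivy: go left to lime.
            lime is a leaf — visit lime.
          At ivy: no right child.
          Visit ivy.
        Visit tulip.
      Visit yew.
    Visit plum.
  At bay: go right to ash.
    ash is a leaf — visit ash.
  Visit bay.
Visit poppy.

fir kale fern pear teak reed cedar rye iris aster lime ivy tulip yew plum ash bay poppy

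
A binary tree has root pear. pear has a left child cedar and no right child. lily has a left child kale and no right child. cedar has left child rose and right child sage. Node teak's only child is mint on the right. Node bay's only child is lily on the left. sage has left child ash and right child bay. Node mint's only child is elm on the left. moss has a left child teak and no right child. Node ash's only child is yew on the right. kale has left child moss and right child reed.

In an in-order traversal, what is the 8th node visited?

mint

In-order visits the left subtree, then the node, then the right subtree.
At pear: go left to cedar.
  At cedar: go left to rose.
    rose is a leaf — visit rose.
  Visit cedar.
  At cedar: go right to sage.
    At sage: go left to ash.
      At ash: no left child.
      Visit ash.
      At ash: go right to yew.
        yew is a leaf — visit yew.
    Visit sage.
    At sage: go right to bay.
      At bay: go left to lily.
        At lily: go left to kale.
          At kale: go left to moss.
            At moss: go left to teak.
              At teak: no left child.
              Visit teak.
              At teak: go right to mint.
                At mint: go left to elm.
                  elm is a leaf — visit elm.
                Visit mint.
                At mint: no right child.
            Visit moss.
            At moss: no right child.
          Visit kale.
          At kale: go right to reed.
            reed is a leaf — visit reed.
        Visit lily.
        At lily: no right child.
      Visit bay.
      At bay: no right child.
Visit pear.
At pear: no right child.
Full in-order sequence: rose, cedar, ash, yew, sage, teak, elm, mint, moss, kale, reed, lily, bay, pear.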